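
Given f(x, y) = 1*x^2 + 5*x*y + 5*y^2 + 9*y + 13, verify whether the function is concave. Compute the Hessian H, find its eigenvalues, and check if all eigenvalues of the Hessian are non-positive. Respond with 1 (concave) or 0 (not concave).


The Hessian of f(x,y) = 1*x^2 + 5*x*y + 5*y^2 + 9*y + 13 is:
H = [[2, 5], [5, 10]]
Trace = 2 + 10 = 12
Determinant = 2*10 - (5)^2 = -5
Discriminant = (12)^2 - 4*-5 = 164.0
Eigenvalues: lambda_1 = -0.4031, lambda_2 = 12.4031
The function is not concave.

0


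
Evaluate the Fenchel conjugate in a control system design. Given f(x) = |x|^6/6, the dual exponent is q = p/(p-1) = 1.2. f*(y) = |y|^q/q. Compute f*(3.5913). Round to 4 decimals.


The conjugate exponent q satisfies 1/p + 1/q = 1.
p = 6, so q = 6/(6 - 1) = 1.2
|y|^q = 3.5913^1.2 = 4.6377
f*(3.5913) = 4.6377 / 1.2 = 3.8647


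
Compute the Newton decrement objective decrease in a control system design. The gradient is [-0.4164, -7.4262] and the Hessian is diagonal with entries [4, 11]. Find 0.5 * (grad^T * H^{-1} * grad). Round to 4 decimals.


Step 1: H is diagonal, so H^(-1) * g = [-0.1041, -0.6751].
Step 2: g^T H^(-1) g = sum_i g_i^2 / H_ii
  = (-0.4164)^2/4 + (-7.4262)^2/11
  = 0.0433 + 5.0135 = 5.0568
Step 3: Objective decrease = 0.5 * g^T H^(-1) g = 2.5284


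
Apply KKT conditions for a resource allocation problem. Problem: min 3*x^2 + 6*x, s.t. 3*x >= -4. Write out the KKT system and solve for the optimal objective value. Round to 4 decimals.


Step 1: Try lambda = 0 (constraint inactive).
Stationarity: 2*3*x + 6 = 0
x* = -6/(2*3) = -1.0
Check constraint: 3*-1.0 = -3.0 >= -4 -- satisfied.
Step 2: Compute optimal value.
f(x*) = 3*(-1.0)^2 + 6*(-1.0) = -3.0


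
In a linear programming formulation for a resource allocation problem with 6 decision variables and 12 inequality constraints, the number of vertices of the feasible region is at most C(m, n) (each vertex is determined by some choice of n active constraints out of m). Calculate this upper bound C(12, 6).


Each vertex corresponds to some choice of n active constraints out of m, so the number of vertices is at most C(m, n) = m! / (n!(m-n)!).
m = 12, n = 6
Numerator: 12 * 11 * 10 * 9 * 8 * 7
Denominator: 6! = 720
C(12, 6) = 924


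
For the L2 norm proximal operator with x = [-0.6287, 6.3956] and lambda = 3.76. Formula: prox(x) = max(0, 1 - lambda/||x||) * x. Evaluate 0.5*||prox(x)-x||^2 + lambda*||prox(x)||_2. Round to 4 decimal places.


Step 1: Compute ||x||.
||x|| = 6.4264
Step 2: Compute scaling factor.
scale = max(0, 1 - 3.76/6.4264) = 0.4149
Step 3: prox(x) = [-0.2609, 2.6536]
||prox(x)|| = 2.6664
Step 4: Proximal objective.
0.5*||prox-x||^2 = 7.0688
lambda*||prox|| = 10.0257
Total = 17.0946


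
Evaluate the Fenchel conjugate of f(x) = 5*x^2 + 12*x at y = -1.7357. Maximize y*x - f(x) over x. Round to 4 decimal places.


f*(y) = sup_x {y*x - a*x^2 - b*x} = sup_x {(y-b)*x - a*x^2}
FOC: (y - b) - 2a*x = 0 => x* = (y - b)/(2a)
x* = (-1.7357 - 12)/(2*5) = -1.3736
f*(-1.7357) = (y-b)^2/(4a) = (-1.7357 - 12)^2/(4*5)
= 188.6695/20 = 9.4335


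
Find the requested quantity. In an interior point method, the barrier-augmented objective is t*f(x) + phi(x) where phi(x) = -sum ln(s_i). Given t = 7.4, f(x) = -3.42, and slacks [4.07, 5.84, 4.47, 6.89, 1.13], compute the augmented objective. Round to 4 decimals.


Step 1: Compute log-barrier.
ln values: [1.4036, 1.7647, 1.4974, 1.9301, 0.1222]
phi = -(1.4036 + 1.7647 + 1.4974 + 1.9301 + 0.1222) = -6.7181
Step 2: Compute augmented objective.
t*f(x) = 7.4*-3.42 = -25.308
Total = -25.308 - 6.7181 = -32.0261


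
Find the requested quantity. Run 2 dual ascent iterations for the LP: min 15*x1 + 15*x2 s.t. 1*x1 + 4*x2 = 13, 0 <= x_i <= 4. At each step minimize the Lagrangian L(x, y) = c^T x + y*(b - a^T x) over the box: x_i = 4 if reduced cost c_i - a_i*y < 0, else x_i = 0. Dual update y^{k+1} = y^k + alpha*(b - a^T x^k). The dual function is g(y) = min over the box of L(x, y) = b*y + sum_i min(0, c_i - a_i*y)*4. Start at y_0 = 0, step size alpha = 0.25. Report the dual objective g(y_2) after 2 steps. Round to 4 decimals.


Dual ascent for LP: min 15*x1 + 15*x2, 1*x1 + 4*x2 = 13, 0 <= x_i <= 4
Step 1: y^k = 0.0, reduced costs: (15.0, 15.0)
  x^k = (0.0, 0.0), subgradient = b - a^T x = 13.0
  y^{k+1} = 0.0 + 0.25*13.0 = 3.25
Step 2: y^k = 3.25, reduced costs: (11.75, 2.0)
  x^k = (0.0, 0.0), subgradient = b - a^T x = 13.0
  y^{k+1} = 3.25 + 0.25*13.0 = 6.5
Dual objective at y_2 = 6.5: reduced costs (8.5, -11.0), box minimizer x = (0.0, 4.0)
g(y_2) = b*y + (c1 - a1*y)*x1 + (c2 - a2*y)*x2 = 13*6.5 + 8.5*0.0 + (-11.0)*4.0 = 84.5 + 0.0 - 44.0 = 40.5


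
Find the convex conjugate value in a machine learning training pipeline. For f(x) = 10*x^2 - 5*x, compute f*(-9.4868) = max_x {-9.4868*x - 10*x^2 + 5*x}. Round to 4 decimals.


f*(y) = sup_x {y*x - a*x^2 - b*x} = sup_x {(y-b)*x - a*x^2}
FOC: (y - b) - 2a*x = 0 => x* = (y - b)/(2a)
x* = (-9.4868 + 5)/(2*10) = -0.2243
f*(-9.4868) = (y-b)^2/(4a) = (-9.4868 + 5)^2/(4*10)
= 20.1314/40 = 0.5033


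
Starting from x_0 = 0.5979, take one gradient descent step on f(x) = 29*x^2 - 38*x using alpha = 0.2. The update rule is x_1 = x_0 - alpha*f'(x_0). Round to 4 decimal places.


We compute the gradient at x_0 and apply the update.
f'(x) = 58*x - 38
f'(0.5979) = 58*0.5979 - 38 = -3.3218
x_1 = 0.5979 - 0.2*-3.3218 = 1.2623


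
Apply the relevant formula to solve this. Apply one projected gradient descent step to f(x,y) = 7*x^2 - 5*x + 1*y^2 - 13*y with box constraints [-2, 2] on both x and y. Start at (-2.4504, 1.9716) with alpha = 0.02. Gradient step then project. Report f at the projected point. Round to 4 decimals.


Step 1: Compute gradient at (-2.4504, 1.9716).
grad_x = 2*7*-2.4504 - 5 = -39.3056
grad_y = 2*1*1.9716 - 13 = -9.0568
Step 2: Gradient step.
x_raw = -2.4504 - 0.02*-39.3056 = -1.6643
y_raw = 1.9716 - 0.02*-9.0568 = 2.1527
Step 3: Project onto [-2, 2].
x_proj = clip(-1.6643) = -1.6643
y_proj = clip(2.1527) = 2.0
Step 4: Evaluate f.
f(-1.6643, 2.0) = 5.7104


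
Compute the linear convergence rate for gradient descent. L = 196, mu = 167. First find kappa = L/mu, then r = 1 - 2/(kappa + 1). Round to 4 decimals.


Step 1: Compute the condition number.
kappa = L/mu = 196/167 = 1.1737
Step 2: Compute the convergence rate.
r = 1 - 2/(kappa + 1) = 1 - 2*mu/(L + mu) = (L - mu)/(L + mu) = 29/363 = 0.0799


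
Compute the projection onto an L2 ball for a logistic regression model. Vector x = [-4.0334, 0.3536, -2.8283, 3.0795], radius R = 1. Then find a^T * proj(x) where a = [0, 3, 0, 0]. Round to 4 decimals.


Step 1: Compute ||x|| (intermediates to 6 decimals).
||x|| = sqrt((-4.0334)^2 + 0.3536^2 + (-2.8283)^2 + 3.0795^2) = 5.820305
Step 2: Project.
Since ||x|| > R, scale = R/||x|| = 1/5.820305 = 0.171812, proj(x) = scale * x
proj(x) = [-0.692987, 0.060753, -0.485936, 0.529095]
Step 3: Dot product.
a^T * proj(x) = 0*(-0.692987) + 3*0.060753 + 0*(-0.485936) + 0*0.529095 = 0.1823


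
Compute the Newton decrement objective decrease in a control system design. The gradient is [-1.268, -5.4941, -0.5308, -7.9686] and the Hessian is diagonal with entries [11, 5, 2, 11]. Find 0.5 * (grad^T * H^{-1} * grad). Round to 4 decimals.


Step 1: H is diagonal, so H^(-1) * g = [-0.1153, -1.0988, -0.2654, -0.7244].
Step 2: g^T H^(-1) g = sum_i g_i^2 / H_ii
  = (-1.268)^2/11 + (-5.4941)^2/5 + (-0.5308)^2/2 + (-7.9686)^2/11
  = 0.1462 + 6.037 + 0.1409 + 5.7726 = 12.0967
Step 3: Objective decrease = 0.5 * g^T H^(-1) g = 6.0483


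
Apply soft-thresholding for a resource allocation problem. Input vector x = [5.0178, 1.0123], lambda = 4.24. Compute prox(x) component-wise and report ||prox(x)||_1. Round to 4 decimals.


Soft-thresholding with lambda = 4.24:
prox(5.0178) = sign(5.0178)*max(|5.0178| - 4.24, 0) = 0.7778
prox(1.0123) = sign(1.0123)*max(|1.0123| - 4.24, 0) = 0.0
prox(x) = [0.7778, 0.0]
||prox(x)||_1 = 0.7778 + 0.0 = 0.7778


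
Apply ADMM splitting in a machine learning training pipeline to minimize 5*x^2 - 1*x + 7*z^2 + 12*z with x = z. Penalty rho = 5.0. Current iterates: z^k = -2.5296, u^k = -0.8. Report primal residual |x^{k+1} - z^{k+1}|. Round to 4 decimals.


ADMM iteration with rho = 5.0, z^k = -2.5296, u^k = -0.8
Step 1: x-update.
Minimize 5*x^2 - 1*x + (5.0/2)*(x + 2.5296 - 0.8)^2
FOC: (2*5 + 5.0)*x = 1 + 5.0*(-2.5296 + 0.8)
x^{k+1} = -0.5099
Step 2: z-update.
Minimize 7*z^2 + 12*z + (5.0/2)*(-0.5099 - z - 0.8)^2
FOC: (2*7 + 5.0)*z = -12 + 5.0*(-0.5099 - 0.8)
z^{k+1} = -0.9763
Step 3: u-update.
u^{k+1} = -0.8 - 0.5099 + 0.9763 = -0.3336
Step 4: Primal residual = |-0.5099 + 0.9763| = 0.4664


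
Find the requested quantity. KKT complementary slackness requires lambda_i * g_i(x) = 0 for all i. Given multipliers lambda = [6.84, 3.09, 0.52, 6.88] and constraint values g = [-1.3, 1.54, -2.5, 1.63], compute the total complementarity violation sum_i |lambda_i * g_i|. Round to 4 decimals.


KKT complementary slackness check:
lambda_1 * g_1 = 6.84 * -1.3 = -8.892
lambda_2 * g_2 = 3.09 * 1.54 = 4.7586
lambda_3 * g_3 = 0.52 * -2.5 = -1.3
lambda_4 * g_4 = 6.88 * 1.63 = 11.2144
Total violation = 8.892 + 4.7586 + 1.3 + 11.2144 = 26.165


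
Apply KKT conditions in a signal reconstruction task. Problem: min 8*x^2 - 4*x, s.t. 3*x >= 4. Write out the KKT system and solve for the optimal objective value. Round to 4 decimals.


Step 1: Try lambda = 0 (constraint inactive).
x_unc = 4/(2*8) = 0.25
Check: 3*0.25 = 0.75 < 4 -- violated!
Step 2: Constraint must be active: 3*x = 4
x* = 4/3 = 1.3333 (rounded; the exact value 4/3 is used below)
lambda = (2*8*(4/3) - 4)/3 = 5.7778
Step 3: Compute optimal value.
f(x*) = 8*(4/3)^2 - 4*(4/3) = 8.8889


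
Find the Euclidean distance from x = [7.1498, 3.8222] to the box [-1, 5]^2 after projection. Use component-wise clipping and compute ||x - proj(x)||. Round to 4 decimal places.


Project each component onto [-1, 5].
clip(7.1498) = 5.0, clip(3.8222) = 3.8222
Projection = [5.0, 3.8222]
Squared diffs: [4.6216, 0.0]
Distance = sqrt(4.6216) = 2.1498


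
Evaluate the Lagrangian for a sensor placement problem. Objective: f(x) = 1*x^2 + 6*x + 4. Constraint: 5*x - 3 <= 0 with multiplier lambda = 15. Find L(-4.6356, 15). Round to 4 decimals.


Step 1: Evaluate f(x).
f(-4.6356) = 1*(-4.6356)^2 + 6*(-4.6356) + 4 = -2.3248
Step 2: Evaluate g(x).
g(-4.6356) = 5*-4.6356 - 3 = -26.178
Step 3: Compute Lagrangian.
L = -2.3248 + 15*-26.178 = -394.9948


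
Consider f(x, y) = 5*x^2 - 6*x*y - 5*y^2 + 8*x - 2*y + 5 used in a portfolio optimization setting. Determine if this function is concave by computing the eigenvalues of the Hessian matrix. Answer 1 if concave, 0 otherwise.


The Hessian of f(x,y) = 5*x^2 - 6*x*y - 5*y^2 + 8*x - 2*y + 5 is:
H = [[10, -6], [-6, -10]]
Trace = 10 - 10 = 0
Determinant = 10*-10 - (-6)^2 = -136
Discriminant = (0)^2 - 4*-136 = 544.0
Eigenvalues: lambda_1 = -11.6619, lambda_2 = 11.6619
The function is not concave.

0


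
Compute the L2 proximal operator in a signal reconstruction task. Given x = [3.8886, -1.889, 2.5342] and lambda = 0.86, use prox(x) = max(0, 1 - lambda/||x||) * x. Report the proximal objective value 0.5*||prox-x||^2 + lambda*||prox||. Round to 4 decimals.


Step 1: Compute ||x||.
||x|| = 5.0112
Step 2: Compute scaling factor.
scale = max(0, 1 - 0.86/5.0112) = 0.8284
Step 3: prox(x) = [3.2213, -1.5648, 2.0993]
||prox(x)|| = 4.1512
Step 4: Proximal objective.
0.5*||prox-x||^2 = 0.3698
lambda*||prox|| = 3.57
Total = 3.9398


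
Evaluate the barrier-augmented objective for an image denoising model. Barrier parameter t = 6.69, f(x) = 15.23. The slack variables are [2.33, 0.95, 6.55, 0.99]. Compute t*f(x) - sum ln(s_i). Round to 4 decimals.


Step 1: Compute log-barrier.
ln values: [0.8459, -0.0513, 1.8795, -0.0101]
phi = -(0.8459 - 0.0513 + 1.8795 - 0.0101) = -2.664
Step 2: Compute augmented objective.
t*f(x) = 6.69*15.23 = 101.8887
Total = 101.8887 - 2.664 = 99.2247


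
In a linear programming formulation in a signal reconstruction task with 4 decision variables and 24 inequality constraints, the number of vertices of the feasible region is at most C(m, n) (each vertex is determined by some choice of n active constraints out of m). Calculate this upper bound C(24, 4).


Each vertex corresponds to some choice of n active constraints out of m, so the number of vertices is at most C(m, n) = m! / (n!(m-n)!).
m = 24, n = 4
Numerator: 24 * 23 * 22 * 21
Denominator: 4! = 24
C(24, 4) = 10626


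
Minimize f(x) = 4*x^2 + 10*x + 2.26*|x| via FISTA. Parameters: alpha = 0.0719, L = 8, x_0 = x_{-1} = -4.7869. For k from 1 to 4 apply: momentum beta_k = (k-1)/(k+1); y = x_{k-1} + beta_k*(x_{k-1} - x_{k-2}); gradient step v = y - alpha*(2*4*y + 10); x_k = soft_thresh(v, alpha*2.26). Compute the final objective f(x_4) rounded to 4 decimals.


FISTA on f(x) = 4*x^2 + 10*x + 2.26*|x|
L = 8, alpha = 0.0719
Iteration 1: beta = 0.0, y = -4.7869 + 0.0*(-4.7869 + 4.7869) = -4.7869
  grad(y) = -28.2952, v = y - alpha*grad = -2.7525
  prox(v) = soft_thresh(-2.7525, 0.1625) = -2.59
Iteration 2: beta = 0.3333, y = -2.59 + 0.3333*(-2.59 + 4.7869) = -1.8577
  grad(y) = -4.8614, v = y - alpha*grad = -1.5081
  prox(v) = soft_thresh(-1.5081, 0.1625) = -1.3456
Iteration 3: beta = 0.5, y = -1.3456 + 0.5*(-1.3456 + 2.59) = -0.7235
  grad(y) = 4.2122, v = y - alpha*grad = -1.0263
  prox(v) = soft_thresh(-1.0263, 0.1625) = -0.8638
Iteration 4: beta = 0.6, y = -0.8638 + 0.6*(-0.8638 + 1.3456) = -0.5748
  grad(y) = 5.402, v = y - alpha*grad = -0.9632
  prox(v) = soft_thresh(-0.9632, 0.1625) = -0.8007
f(x_4) = 4*(-0.8007)^2 + 10*(-0.8007) + 2.26*|-0.8007| = -3.6329


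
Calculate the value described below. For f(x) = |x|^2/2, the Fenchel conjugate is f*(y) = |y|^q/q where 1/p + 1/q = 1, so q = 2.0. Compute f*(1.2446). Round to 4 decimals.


The conjugate exponent q satisfies 1/p + 1/q = 1.
p = 2, so q = 2/(2 - 1) = 2.0
|y|^q = 1.2446^2.0 = 1.549
f*(1.2446) = 1.549 / 2.0 = 0.7745


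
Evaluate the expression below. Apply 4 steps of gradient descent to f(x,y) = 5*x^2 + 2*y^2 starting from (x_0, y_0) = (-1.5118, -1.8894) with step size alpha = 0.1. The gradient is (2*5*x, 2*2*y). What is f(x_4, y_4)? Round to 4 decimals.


Gradient descent on f(x,y) = 5*x^2 + 2*y^2.
Starting point: (-1.5118, -1.8894), alpha = 0.1
Step 1: grad_x = 2*5*-1.5118 = -15.118, grad_y = 2*2*-1.8894 = -7.5576
  x_1 = -1.5118 - 0.1*-15.118 = 0.0
  y_1 = -1.8894 - 0.1*-7.5576 = -1.1336
Step 2: grad_x = 2*5*0.0 = 0.0, grad_y = 2*2*-1.1336 = -4.5346
  x_2 = 0.0 - 0.1*0.0 = 0.0
  y_2 = -1.1336 - 0.1*-4.5346 = -0.6802
Step 3: grad_x = 2*5*0.0 = 0.0, grad_y = 2*2*-0.6802 = -2.7207
  x_3 = 0.0 - 0.1*0.0 = 0.0
  y_3 = -0.6802 - 0.1*-2.7207 = -0.4081
Step 4: grad_x = 2*5*0.0 = 0.0, grad_y = 2*2*-0.4081 = -1.6324
  x_4 = 0.0 - 0.1*0.0 = 0.0
  y_4 = -0.4081 - 0.1*-1.6324 = -0.2449
f(0.0, -0.2449) = 5*0.0^2 + 2*(-0.2449)^2 = 0.1199


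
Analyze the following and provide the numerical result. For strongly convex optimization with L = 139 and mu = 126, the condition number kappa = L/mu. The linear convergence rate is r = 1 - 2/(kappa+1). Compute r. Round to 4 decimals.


Step 1: Compute the condition number.
kappa = L/mu = 139/126 = 1.1032
Step 2: Compute the convergence rate.
r = 1 - 2/(kappa + 1) = 1 - 2*mu/(L + mu) = (L - mu)/(L + mu) = 13/265 = 0.0491


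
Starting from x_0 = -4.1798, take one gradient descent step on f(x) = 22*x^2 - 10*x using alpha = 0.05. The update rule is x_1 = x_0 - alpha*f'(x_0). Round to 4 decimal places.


We compute the gradient at x_0 and apply the update.
f'(x) = 44*x - 10
f'(-4.1798) = 44*-4.1798 - 10 = -193.9112
x_1 = -4.1798 - 0.05*-193.9112 = 5.5158


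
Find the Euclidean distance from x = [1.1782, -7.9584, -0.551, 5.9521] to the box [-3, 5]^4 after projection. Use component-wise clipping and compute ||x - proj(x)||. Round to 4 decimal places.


Project each component onto [-3, 5].
clip(1.1782) = 1.1782, clip(-7.9584) = -3.0, clip(-0.551) = -0.551, clip(5.9521) = 5.0
Projection = [1.1782, -3.0, -0.551, 5.0]
Squared diffs: [0.0, 24.5857, 0.0, 0.9065]
Distance = sqrt(25.4922) = 5.049


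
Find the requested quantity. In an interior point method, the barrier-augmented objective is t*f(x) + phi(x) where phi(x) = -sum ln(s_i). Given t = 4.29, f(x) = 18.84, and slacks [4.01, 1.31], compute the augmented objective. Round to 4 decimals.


Step 1: Compute log-barrier.
ln values: [1.3888, 0.27]
phi = -(1.3888 + 0.27) = -1.6588
Step 2: Compute augmented objective.
t*f(x) = 4.29*18.84 = 80.8236
Total = 80.8236 - 1.6588 = 79.1648


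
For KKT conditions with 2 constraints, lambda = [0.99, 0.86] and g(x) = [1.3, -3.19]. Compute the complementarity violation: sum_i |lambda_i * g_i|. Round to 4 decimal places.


KKT complementary slackness check:
lambda_1 * g_1 = 0.99 * 1.3 = 1.287
lambda_2 * g_2 = 0.86 * -3.19 = -2.7434
Total violation = 1.287 + 2.7434 = 4.0304


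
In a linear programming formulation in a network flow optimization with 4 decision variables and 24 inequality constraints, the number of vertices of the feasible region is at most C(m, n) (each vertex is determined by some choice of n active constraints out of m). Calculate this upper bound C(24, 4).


Each vertex corresponds to some choice of n active constraints out of m, so the number of vertices is at most C(m, n) = m! / (n!(m-n)!).
m = 24, n = 4
Numerator: 24 * 23 * 22 * 21
Denominator: 4! = 24
C(24, 4) = 10626


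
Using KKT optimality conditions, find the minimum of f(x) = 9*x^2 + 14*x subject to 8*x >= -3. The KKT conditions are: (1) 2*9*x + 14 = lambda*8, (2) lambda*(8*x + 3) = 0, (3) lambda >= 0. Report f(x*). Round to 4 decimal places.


Step 1: Try lambda = 0 (constraint inactive).
x_unc = -14/(2*9) = -0.7778
Check: 8*-0.7778 = -6.2224 < -3 -- violated!
Step 2: Constraint must be active: 8*x = -3
x* = -3/8 = -0.375
lambda = (2*9*(-0.375) + 14)/8 = 0.9063
Step 3: Compute optimal value.
f(x*) = 9*(-0.375)^2 + 14*(-0.375) = -3.9844


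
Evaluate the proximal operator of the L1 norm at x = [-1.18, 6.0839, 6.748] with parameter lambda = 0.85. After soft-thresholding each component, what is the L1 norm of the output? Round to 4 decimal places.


Soft-thresholding with lambda = 0.85:
prox(-1.18) = sign(-1.18)*max(|-1.18| - 0.85, 0) = -0.33
prox(6.0839) = sign(6.0839)*max(|6.0839| - 0.85, 0) = 5.2339
prox(6.748) = sign(6.748)*max(|6.748| - 0.85, 0) = 5.898
prox(x) = [-0.33, 5.2339, 5.898]
||prox(x)||_1 = 0.33 + 5.2339 + 5.898 = 11.4619


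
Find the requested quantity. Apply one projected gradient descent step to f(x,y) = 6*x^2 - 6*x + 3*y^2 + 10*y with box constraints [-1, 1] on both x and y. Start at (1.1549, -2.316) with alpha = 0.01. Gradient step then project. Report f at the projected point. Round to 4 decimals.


Step 1: Compute gradient at (1.1549, -2.316).
grad_x = 2*6*1.1549 - 6 = 7.8588
grad_y = 2*3*-2.316 + 10 = -3.896
Step 2: Gradient step.
x_raw = 1.1549 - 0.01*7.8588 = 1.0763
y_raw = -2.316 - 0.01*-3.896 = -2.277
Step 3: Project onto [-1, 1].
x_proj = clip(1.0763) = 1.0
y_proj = clip(-2.277) = -1.0
Step 4: Evaluate f.
f(1.0, -1.0) = -7.0


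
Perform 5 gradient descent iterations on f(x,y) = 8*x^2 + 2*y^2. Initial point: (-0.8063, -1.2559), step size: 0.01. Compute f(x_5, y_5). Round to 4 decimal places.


Gradient descent on f(x,y) = 8*x^2 + 2*y^2.
Starting point: (-0.8063, -1.2559), alpha = 0.01
Step 1: grad_x = 2*8*-0.8063 = -12.9008, grad_y = 2*2*-1.2559 = -5.0236
  x_1 = -0.8063 - 0.01*-12.9008 = -0.6773
  y_1 = -1.2559 - 0.01*-5.0236 = -1.2057
Step 2: grad_x = 2*8*-0.6773 = -10.8367, grad_y = 2*2*-1.2057 = -4.8227
  x_2 = -0.6773 - 0.01*-10.8367 = -0.5689
  y_2 = -1.2057 - 0.01*-4.8227 = -1.1574
Step 3: grad_x = 2*8*-0.5689 = -9.1028, grad_y = 2*2*-1.1574 = -4.6297
  x_3 = -0.5689 - 0.01*-9.1028 = -0.4779
  y_3 = -1.1574 - 0.01*-4.6297 = -1.1111
Step 4: grad_x = 2*8*-0.4779 = -7.6464, grad_y = 2*2*-1.1111 = -4.4446
  x_4 = -0.4779 - 0.01*-7.6464 = -0.4014
  y_4 = -1.1111 - 0.01*-4.4446 = -1.0667
Step 5: grad_x = 2*8*-0.4014 = -6.4229, grad_y = 2*2*-1.0667 = -4.2668
  x_5 = -0.4014 - 0.01*-6.4229 = -0.3372
  y_5 = -1.0667 - 0.01*-4.2668 = -1.024
f(-0.3372, -1.024) = 8*(-0.3372)^2 + 2*(-1.024)^2 = 3.0069


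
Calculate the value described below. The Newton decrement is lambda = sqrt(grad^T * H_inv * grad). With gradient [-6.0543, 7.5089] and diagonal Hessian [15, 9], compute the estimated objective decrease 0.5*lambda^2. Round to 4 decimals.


Step 1: H is diagonal, so H^(-1) * g = [-0.4036, 0.8343].
Step 2: g^T H^(-1) g = sum_i g_i^2 / H_ii
  = (-6.0543)^2/15 + (7.5089)^2/9
  = 2.4436 + 6.2648 = 8.7085
Step 3: Objective decrease = 0.5 * g^T H^(-1) g = 4.3542


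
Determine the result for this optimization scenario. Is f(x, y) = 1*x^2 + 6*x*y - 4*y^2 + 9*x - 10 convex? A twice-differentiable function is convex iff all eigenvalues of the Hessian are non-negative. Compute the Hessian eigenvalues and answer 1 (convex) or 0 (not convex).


The Hessian of f(x,y) = 1*x^2 + 6*x*y - 4*y^2 + 9*x - 10 is:
H = [[2, 6], [6, -8]]
Trace = 2 - 8 = -6
Determinant = 2*-8 - (6)^2 = -52
Discriminant = (-6)^2 - 4*-52 = 244.0
Eigenvalues: lambda_1 = -10.8102, lambda_2 = 4.8102
The function is not convex.

0


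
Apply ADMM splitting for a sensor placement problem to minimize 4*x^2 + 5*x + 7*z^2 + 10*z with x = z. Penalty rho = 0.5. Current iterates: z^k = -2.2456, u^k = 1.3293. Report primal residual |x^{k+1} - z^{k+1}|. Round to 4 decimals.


ADMM iteration with rho = 0.5, z^k = -2.2456, u^k = 1.3293
Step 1: x-update.
Minimize 4*x^2 + 5*x + (0.5/2)*(x + 2.2456 + 1.3293)^2
FOC: (2*4 + 0.5)*x = -5 + 0.5*(-2.2456 - 1.3293)
x^{k+1} = -0.7985
Step 2: z-update.
Minimize 7*z^2 + 10*z + (0.5/2)*(-0.7985 - z + 1.3293)^2
FOC: (2*7 + 0.5)*z = -10 + 0.5*(-0.7985 + 1.3293)
z^{k+1} = -0.6714
Step 3: u-update.
u^{k+1} = 1.3293 - 0.7985 + 0.6714 = 1.2021
Step 4: Primal residual = |-0.7985 + 0.6714| = 0.1272


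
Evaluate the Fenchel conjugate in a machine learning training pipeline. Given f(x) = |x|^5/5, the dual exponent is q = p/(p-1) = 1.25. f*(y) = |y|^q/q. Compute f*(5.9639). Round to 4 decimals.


The conjugate exponent q satisfies 1/p + 1/q = 1.
p = 5, so q = 5/(5 - 1) = 1.25
|y|^q = 5.9639^1.25 = 9.3199
f*(5.9639) = 9.3199 / 1.25 = 7.4559


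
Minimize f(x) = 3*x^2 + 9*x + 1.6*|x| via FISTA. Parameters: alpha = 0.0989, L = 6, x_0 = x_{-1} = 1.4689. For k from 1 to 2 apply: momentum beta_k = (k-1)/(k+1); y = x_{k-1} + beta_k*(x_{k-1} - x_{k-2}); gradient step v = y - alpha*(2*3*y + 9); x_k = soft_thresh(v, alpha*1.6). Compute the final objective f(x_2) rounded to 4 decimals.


FISTA on f(x) = 3*x^2 + 9*x + 1.6*|x|
L = 6, alpha = 0.0989
Iteration 1: beta = 0.0, y = 1.4689 + 0.0*(1.4689 - 1.4689) = 1.4689
  grad(y) = 17.8134, v = y - alpha*grad = -0.2928
  prox(v) = soft_thresh(-0.2928, 0.1582) = -0.1346
Iteration 2: beta = 0.3333, y = -0.1346 + 0.3333*(-0.1346 - 1.4689) = -0.6691
  grad(y) = 4.9854, v = y - alpha*grad = -1.1622
  prox(v) = soft_thresh(-1.1622, 0.1582) = -1.0039
f(x_2) = 3*(-1.0039)^2 + 9*(-1.0039) + 1.6*|-1.0039| = -4.4054


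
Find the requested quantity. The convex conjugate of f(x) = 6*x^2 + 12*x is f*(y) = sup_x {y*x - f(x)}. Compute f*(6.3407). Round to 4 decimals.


f*(y) = sup_x {y*x - a*x^2 - b*x} = sup_x {(y-b)*x - a*x^2}
FOC: (y - b) - 2a*x = 0 => x* = (y - b)/(2a)
x* = (6.3407 - 12)/(2*6) = -0.4716
f*(6.3407) = (y-b)^2/(4a) = (6.3407 - 12)^2/(4*6)
= 32.0277/24 = 1.3345


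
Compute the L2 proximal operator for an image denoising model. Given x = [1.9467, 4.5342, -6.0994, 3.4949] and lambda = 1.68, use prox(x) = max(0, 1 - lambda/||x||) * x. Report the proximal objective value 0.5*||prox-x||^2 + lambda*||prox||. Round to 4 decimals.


Step 1: Compute ||x||.
||x|| = 8.5887
Step 2: Compute scaling factor.
scale = max(0, 1 - 1.68/8.5887) = 0.8044
Step 3: prox(x) = [1.5659, 3.6473, -4.9063, 2.8113]
||prox(x)|| = 6.9087
Step 4: Proximal objective.
0.5*||prox-x||^2 = 1.4112
lambda*||prox|| = 11.6066
Total = 13.0178


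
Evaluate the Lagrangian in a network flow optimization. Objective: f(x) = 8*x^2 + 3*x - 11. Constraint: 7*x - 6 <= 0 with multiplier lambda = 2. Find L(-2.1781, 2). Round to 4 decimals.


Step 1: Evaluate f(x).
f(-2.1781) = 8*(-2.1781)^2 + 3*(-2.1781) - 11 = 20.4187
Step 2: Evaluate g(x).
g(-2.1781) = 7*-2.1781 - 6 = -21.2467
Step 3: Compute Lagrangian.
L = 20.4187 + 2*-21.2467 = -22.0747


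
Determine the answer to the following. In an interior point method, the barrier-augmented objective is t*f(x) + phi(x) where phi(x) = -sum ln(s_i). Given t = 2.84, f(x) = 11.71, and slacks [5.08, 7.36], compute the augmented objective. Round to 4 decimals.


Step 1: Compute log-barrier.
ln values: [1.6253, 1.9961]
phi = -(1.6253 + 1.9961) = -3.6214
Step 2: Compute augmented objective.
t*f(x) = 2.84*11.71 = 33.2564
Total = 33.2564 - 3.6214 = 29.635


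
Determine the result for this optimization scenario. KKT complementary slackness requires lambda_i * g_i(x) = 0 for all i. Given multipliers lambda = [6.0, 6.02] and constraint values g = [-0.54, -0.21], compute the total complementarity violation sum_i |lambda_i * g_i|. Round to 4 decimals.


KKT complementary slackness check:
lambda_1 * g_1 = 6.0 * -0.54 = -3.24
lambda_2 * g_2 = 6.02 * -0.21 = -1.2642
Total violation = 3.24 + 1.2642 = 4.5042


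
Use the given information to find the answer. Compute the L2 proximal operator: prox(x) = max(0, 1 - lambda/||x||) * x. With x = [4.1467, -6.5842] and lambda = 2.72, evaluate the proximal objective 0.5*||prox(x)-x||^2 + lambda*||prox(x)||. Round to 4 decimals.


Step 1: Compute ||x||.
||x|| = 7.7812
Step 2: Compute scaling factor.
scale = max(0, 1 - 2.72/7.7812) = 0.6504
Step 3: prox(x) = [2.6972, -4.2826]
||prox(x)|| = 5.0612
Step 4: Proximal objective.
0.5*||prox-x||^2 = 3.6992
lambda*||prox|| = 13.7665
Total = 17.4656


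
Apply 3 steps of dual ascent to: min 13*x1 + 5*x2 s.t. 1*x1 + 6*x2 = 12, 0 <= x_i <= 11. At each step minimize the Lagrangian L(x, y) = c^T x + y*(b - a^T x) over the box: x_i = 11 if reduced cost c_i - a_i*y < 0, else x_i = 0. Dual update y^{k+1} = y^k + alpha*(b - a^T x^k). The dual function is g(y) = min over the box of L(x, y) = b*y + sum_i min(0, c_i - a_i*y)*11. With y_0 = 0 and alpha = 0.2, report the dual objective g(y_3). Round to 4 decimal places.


Dual ascent for LP: min 13*x1 + 5*x2, 1*x1 + 6*x2 = 12, 0 <= x_i <= 11
Step 1: y^k = 0.0, reduced costs: (13.0, 5.0)
  x^k = (0.0, 0.0), subgradient = b - a^T x = 12.0
  y^{k+1} = 0.0 + 0.2*12.0 = 2.4
Step 2: y^k = 2.4, reduced costs: (10.6, -9.4)
  x^k = (0.0, 11.0), subgradient = b - a^T x = -54.0
  y^{k+1} = 2.4 + 0.2*-54.0 = -8.4
Step 3: y^k = -8.4, reduced costs: (21.4, 55.4)
  x^k = (0.0, 0.0), subgradient = b - a^T x = 12.0
  y^{k+1} = -8.4 + 0.2*12.0 = -6.0
Dual objective at y_3 = -6.0: reduced costs (19.0, 41.0), box minimizer x = (0.0, 0.0)
g(y_3) = b*y + (c1 - a1*y)*x1 + (c2 - a2*y)*x2 = 12*(-6.0) + 19.0*0.0 + 41.0*0.0 = -72.0 + 0.0 + 0.0 = -72.0


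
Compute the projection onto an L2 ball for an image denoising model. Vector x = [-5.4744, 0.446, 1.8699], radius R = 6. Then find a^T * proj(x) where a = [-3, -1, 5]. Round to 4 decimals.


Step 1: Compute ||x|| (intermediates to 6 decimals).
||x|| = sqrt((-5.4744)^2 + 0.446^2 + 1.8699^2) = 5.802111
Step 2: Project.
Since ||x|| <= R, proj = x (no scaling needed).
proj(x) = [-5.4744, 0.446, 1.8699]
Step 3: Dot product.
a^T * proj(x) = -3*(-5.4744) - 1*0.446 + 5*1.8699 = 25.3267


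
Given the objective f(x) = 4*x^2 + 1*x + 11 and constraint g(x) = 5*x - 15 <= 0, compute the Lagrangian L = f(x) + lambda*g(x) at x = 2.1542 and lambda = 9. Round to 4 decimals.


Step 1: Evaluate f(x).
f(2.1542) = 4*2.1542^2 + 1*2.1542 + 11 = 31.7165
Step 2: Evaluate g(x).
g(2.1542) = 5*2.1542 - 15 = -4.229
Step 3: Compute Lagrangian.
L = 31.7165 + 9*-4.229 = -6.3445


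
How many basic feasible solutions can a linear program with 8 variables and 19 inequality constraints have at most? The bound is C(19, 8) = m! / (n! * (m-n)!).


Each vertex corresponds to some choice of n active constraints out of m, so the number of vertices is at most C(m, n) = m! / (n!(m-n)!).
m = 19, n = 8
Numerator: 19 * 18 * 17 * 16 * 15 * 14 * 13 * 12
Denominator: 8! = 40320
C(19, 8) = 75582


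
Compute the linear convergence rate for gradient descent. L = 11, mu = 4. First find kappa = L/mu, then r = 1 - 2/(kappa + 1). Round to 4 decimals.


Step 1: Compute the condition number.
kappa = L/mu = 11/4 = 2.75
Step 2: Compute the convergence rate.
r = 1 - 2/(kappa + 1) = 1 - 2*mu/(L + mu) = (L - mu)/(L + mu) = 7/15 = 0.4667


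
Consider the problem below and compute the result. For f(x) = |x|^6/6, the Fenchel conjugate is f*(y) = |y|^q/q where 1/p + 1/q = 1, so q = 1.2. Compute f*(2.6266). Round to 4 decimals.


The conjugate exponent q satisfies 1/p + 1/q = 1.
p = 6, so q = 6/(6 - 1) = 1.2
|y|^q = 2.6266^1.2 = 3.1862
f*(2.6266) = 3.1862 / 1.2 = 2.6552


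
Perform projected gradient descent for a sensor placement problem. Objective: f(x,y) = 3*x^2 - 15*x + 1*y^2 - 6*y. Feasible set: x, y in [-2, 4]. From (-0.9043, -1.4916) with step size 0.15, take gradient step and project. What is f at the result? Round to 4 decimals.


Step 1: Compute gradient at (-0.9043, -1.4916).
grad_x = 2*3*-0.9043 - 15 = -20.4258
grad_y = 2*1*-1.4916 - 6 = -8.9832
Step 2: Gradient step.
x_raw = -0.9043 - 0.15*-20.4258 = 2.1596
y_raw = -1.4916 - 0.15*-8.9832 = -0.1441
Step 3: Project onto [-2, 4].
x_proj = clip(2.1596) = 2.1596
y_proj = clip(-0.1441) = -0.1441
Step 4: Evaluate f.
f(2.1596, -0.1441) = -17.5168


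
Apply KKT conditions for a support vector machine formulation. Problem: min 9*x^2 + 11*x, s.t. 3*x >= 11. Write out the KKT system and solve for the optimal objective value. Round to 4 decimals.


Step 1: Try lambda = 0 (constraint inactive).
x_unc = -11/(2*9) = -0.6111
Check: 3*-0.6111 = -1.8333 < 11 -- violated!
Step 2: Constraint must be active: 3*x = 11
x* = 11/3 = 3.6667 (rounded; the exact value 11/3 is used below)
lambda = (2*9*(11/3) + 11)/3 = 25.6667
Step 3: Compute optimal value.
f(x*) = 9*(11/3)^2 + 11*(11/3) = 161.3333


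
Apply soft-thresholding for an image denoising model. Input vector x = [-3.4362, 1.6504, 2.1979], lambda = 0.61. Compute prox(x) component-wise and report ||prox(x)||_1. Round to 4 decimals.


Soft-thresholding with lambda = 0.61:
prox(-3.4362) = sign(-3.4362)*max(|-3.4362| - 0.61, 0) = -2.8262
prox(1.6504) = sign(1.6504)*max(|1.6504| - 0.61, 0) = 1.0404
prox(2.1979) = sign(2.1979)*max(|2.1979| - 0.61, 0) = 1.5879
prox(x) = [-2.8262, 1.0404, 1.5879]
||prox(x)||_1 = 2.8262 + 1.0404 + 1.5879 = 5.4545


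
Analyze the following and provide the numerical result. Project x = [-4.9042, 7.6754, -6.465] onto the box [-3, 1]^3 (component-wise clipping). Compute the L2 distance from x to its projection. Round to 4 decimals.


Project each component onto [-3, 1].
clip(-4.9042) = -3.0, clip(7.6754) = 1.0, clip(-6.465) = -3.0
Projection = [-3.0, 1.0, -3.0]
Squared diffs: [3.626, 44.561, 12.0062]
Distance = sqrt(60.1932) = 7.7584


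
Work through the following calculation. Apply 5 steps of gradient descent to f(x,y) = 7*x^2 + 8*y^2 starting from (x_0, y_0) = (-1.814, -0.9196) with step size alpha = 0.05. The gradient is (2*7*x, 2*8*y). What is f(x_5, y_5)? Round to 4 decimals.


Gradient descent on f(x,y) = 7*x^2 + 8*y^2.
Starting point: (-1.814, -0.9196), alpha = 0.05
Step 1: grad_x = 2*7*-1.814 = -25.396, grad_y = 2*8*-0.9196 = -14.7136
  x_1 = -1.814 - 0.05*-25.396 = -0.5442
  y_1 = -0.9196 - 0.05*-14.7136 = -0.1839
Step 2: grad_x = 2*7*-0.5442 = -7.6188, grad_y = 2*8*-0.1839 = -2.9427
  x_2 = -0.5442 - 0.05*-7.6188 = -0.1633
  y_2 = -0.1839 - 0.05*-2.9427 = -0.0368
Step 3: grad_x = 2*7*-0.1633 = -2.2856, grad_y = 2*8*-0.0368 = -0.5885
  x_3 = -0.1633 - 0.05*-2.2856 = -0.049
  y_3 = -0.0368 - 0.05*-0.5885 = -0.0074
Step 4: grad_x = 2*7*-0.049 = -0.6857, grad_y = 2*8*-0.0074 = -0.1177
  x_4 = -0.049 - 0.05*-0.6857 = -0.0147
  y_4 = -0.0074 - 0.05*-0.1177 = -0.0015
Step 5: grad_x = 2*7*-0.0147 = -0.2057, grad_y = 2*8*-0.0015 = -0.0235
  x_5 = -0.0147 - 0.05*-0.2057 = -0.0044
  y_5 = -0.0015 - 0.05*-0.0235 = -0.0003
f(-0.0044, -0.0003) = 7*(-0.0044)^2 + 8*(-0.0003)^2 = 0.0001


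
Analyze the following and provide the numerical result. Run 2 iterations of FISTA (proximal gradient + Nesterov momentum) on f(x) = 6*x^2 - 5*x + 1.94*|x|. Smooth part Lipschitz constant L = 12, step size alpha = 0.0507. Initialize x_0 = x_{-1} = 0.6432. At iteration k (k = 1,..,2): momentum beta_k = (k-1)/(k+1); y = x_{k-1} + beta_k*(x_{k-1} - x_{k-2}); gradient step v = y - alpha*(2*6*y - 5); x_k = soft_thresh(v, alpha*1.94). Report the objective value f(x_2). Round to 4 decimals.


FISTA on f(x) = 6*x^2 - 5*x + 1.94*|x|
L = 12, alpha = 0.0507
Iteration 1: beta = 0.0, y = 0.6432 + 0.0*(0.6432 - 0.6432) = 0.6432
  grad(y) = 2.7184, v = y - alpha*grad = 0.5054
  prox(v) = soft_thresh(0.5054, 0.0984) = 0.407
Iteration 2: beta = 0.3333, y = 0.407 + 0.3333*(0.407 - 0.6432) = 0.3283
  grad(y) = -1.0605, v = y - alpha*grad = 0.3821
  prox(v) = soft_thresh(0.3821, 0.0984) = 0.2837
f(x_2) = 6*0.2837^2 - 5*0.2837 + 1.94*|0.2837| = -0.3852


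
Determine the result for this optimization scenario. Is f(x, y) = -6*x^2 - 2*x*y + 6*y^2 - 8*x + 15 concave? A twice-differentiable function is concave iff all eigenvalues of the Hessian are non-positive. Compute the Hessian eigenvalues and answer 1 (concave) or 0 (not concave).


The Hessian of f(x,y) = -6*x^2 - 2*x*y + 6*y^2 - 8*x + 15 is:
H = [[-12, -2], [-2, 12]]
Trace = -12 + 12 = 0
Determinant = -12*12 - (-2)^2 = -148
Discriminant = (0)^2 - 4*-148 = 592.0
Eigenvalues: lambda_1 = -12.1655, lambda_2 = 12.1655
The function is not concave.

0


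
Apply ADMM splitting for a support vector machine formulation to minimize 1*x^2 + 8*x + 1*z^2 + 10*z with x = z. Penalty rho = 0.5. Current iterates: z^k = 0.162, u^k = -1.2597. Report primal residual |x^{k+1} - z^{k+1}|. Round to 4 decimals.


ADMM iteration with rho = 0.5, z^k = 0.162, u^k = -1.2597
Step 1: x-update.
Minimize 1*x^2 + 8*x + (0.5/2)*(x - 0.162 - 1.2597)^2
FOC: (2*1 + 0.5)*x = -8 + 0.5*(0.162 + 1.2597)
x^{k+1} = -2.9157
Step 2: z-update.
Minimize 1*z^2 + 10*z + (0.5/2)*(-2.9157 - z - 1.2597)^2
FOC: (2*1 + 0.5)*z = -10 + 0.5*(-2.9157 - 1.2597)
z^{k+1} = -4.8351
Step 3: u-update.
u^{k+1} = -1.2597 - 2.9157 + 4.8351 = 0.6597
Step 4: Primal residual = |-2.9157 + 4.8351| = 1.9194


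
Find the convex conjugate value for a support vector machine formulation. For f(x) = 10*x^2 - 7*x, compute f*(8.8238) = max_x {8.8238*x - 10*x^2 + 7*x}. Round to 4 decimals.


f*(y) = sup_x {y*x - a*x^2 - b*x} = sup_x {(y-b)*x - a*x^2}
FOC: (y - b) - 2a*x = 0 => x* = (y - b)/(2a)
x* = (8.8238 + 7)/(2*10) = 0.7912
f*(8.8238) = (y-b)^2/(4a) = (8.8238 + 7)^2/(4*10)
= 250.3926/40 = 6.2598


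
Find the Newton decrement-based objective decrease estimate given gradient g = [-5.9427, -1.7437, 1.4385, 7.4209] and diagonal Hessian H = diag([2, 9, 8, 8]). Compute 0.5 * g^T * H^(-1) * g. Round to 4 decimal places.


Step 1: H is diagonal, so H^(-1) * g = [-2.9714, -0.1937, 0.1798, 0.9276].
Step 2: g^T H^(-1) g = sum_i g_i^2 / H_ii
  = (-5.9427)^2/2 + (-1.7437)^2/9 + (1.4385)^2/8 + (7.4209)^2/8
  = 17.6578 + 0.3378 + 0.2587 + 6.8837 = 25.1381
Step 3: Objective decrease = 0.5 * g^T H^(-1) g = 12.569


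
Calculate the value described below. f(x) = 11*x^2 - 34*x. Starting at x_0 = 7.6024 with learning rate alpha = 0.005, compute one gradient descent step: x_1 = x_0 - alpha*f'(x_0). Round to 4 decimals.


We compute the gradient at x_0 and apply the update.
f'(x) = 22*x - 34
f'(7.6024) = 22*7.6024 - 34 = 133.2528
x_1 = 7.6024 - 0.005*133.2528 = 6.9361


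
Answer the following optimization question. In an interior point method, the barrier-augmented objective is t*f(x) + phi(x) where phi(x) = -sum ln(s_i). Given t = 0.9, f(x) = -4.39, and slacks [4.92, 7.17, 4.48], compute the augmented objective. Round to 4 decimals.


Step 1: Compute log-barrier.
ln values: [1.5933, 1.9699, 1.4996]
phi = -(1.5933 + 1.9699 + 1.4996) = -5.0628
Step 2: Compute augmented objective.
t*f(x) = 0.9*-4.39 = -3.951
Total = -3.951 - 5.0628 = -9.0138


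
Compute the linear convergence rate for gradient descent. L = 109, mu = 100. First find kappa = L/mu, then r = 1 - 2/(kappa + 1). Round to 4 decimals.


Step 1: Compute the condition number.
kappa = L/mu = 109/100 = 1.09
Step 2: Compute the convergence rate.
r = 1 - 2/(kappa + 1) = 1 - 2*mu/(L + mu) = (L - mu)/(L + mu) = 9/209 = 0.0431


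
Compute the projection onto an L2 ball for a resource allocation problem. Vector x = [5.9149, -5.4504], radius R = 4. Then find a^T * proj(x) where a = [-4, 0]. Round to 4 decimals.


Step 1: Compute ||x|| (intermediates to 6 decimals).
||x|| = sqrt(5.9149^2 + (-5.4504)^2) = 8.04319
Step 2: Project.
Since ||x|| > R, scale = R/||x|| = 4/8.04319 = 0.497315, proj(x) = scale * x
proj(x) = [2.941568, -2.710566]
Step 3: Dot product.
a^T * proj(x) = -4*2.941568 + 0*(-2.710566) = -11.7663


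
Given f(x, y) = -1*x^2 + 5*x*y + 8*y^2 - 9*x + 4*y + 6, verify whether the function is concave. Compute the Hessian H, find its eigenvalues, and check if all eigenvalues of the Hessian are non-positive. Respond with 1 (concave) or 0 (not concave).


The Hessian of f(x,y) = -1*x^2 + 5*x*y + 8*y^2 - 9*x + 4*y + 6 is:
H = [[-2, 5], [5, 16]]
Trace = -2 + 16 = 14
Determinant = -2*16 - (5)^2 = -57
Discriminant = (14)^2 - 4*-57 = 424.0
Eigenvalues: lambda_1 = -3.2956, lambda_2 = 17.2956
The function is not concave.

0


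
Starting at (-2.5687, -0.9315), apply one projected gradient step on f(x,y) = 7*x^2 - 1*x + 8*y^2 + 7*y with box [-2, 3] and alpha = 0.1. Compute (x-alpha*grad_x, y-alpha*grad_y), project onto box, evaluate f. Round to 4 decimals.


Step 1: Compute gradient at (-2.5687, -0.9315).
grad_x = 2*7*-2.5687 - 1 = -36.9618
grad_y = 2*8*-0.9315 + 7 = -7.904
Step 2: Gradient step.
x_raw = -2.5687 - 0.1*-36.9618 = 1.1275
y_raw = -0.9315 - 0.1*-7.904 = -0.1411
Step 3: Project onto [-2, 3].
x_proj = clip(1.1275) = 1.1275
y_proj = clip(-0.1411) = -0.1411
Step 4: Evaluate f.
f(1.1275, -0.1411) = 6.9426


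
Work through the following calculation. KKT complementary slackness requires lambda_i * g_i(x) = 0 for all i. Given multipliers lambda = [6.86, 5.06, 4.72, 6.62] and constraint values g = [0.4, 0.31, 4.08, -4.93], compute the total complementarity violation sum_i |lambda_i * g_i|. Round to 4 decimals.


KKT complementary slackness check:
lambda_1 * g_1 = 6.86 * 0.4 = 2.744
lambda_2 * g_2 = 5.06 * 0.31 = 1.5686
lambda_3 * g_3 = 4.72 * 4.08 = 19.2576
lambda_4 * g_4 = 6.62 * -4.93 = -32.6366
Total violation = 2.744 + 1.5686 + 19.2576 + 32.6366 = 56.2068


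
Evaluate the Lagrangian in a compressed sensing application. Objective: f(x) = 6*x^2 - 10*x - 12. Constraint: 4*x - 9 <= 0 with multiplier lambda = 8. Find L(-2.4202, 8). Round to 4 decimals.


Step 1: Evaluate f(x).
f(-2.4202) = 6*(-2.4202)^2 - 10*(-2.4202) - 12 = 47.3462
Step 2: Evaluate g(x).
g(-2.4202) = 4*-2.4202 - 9 = -18.6808
Step 3: Compute Lagrangian.
L = 47.3462 + 8*-18.6808 = -102.1002


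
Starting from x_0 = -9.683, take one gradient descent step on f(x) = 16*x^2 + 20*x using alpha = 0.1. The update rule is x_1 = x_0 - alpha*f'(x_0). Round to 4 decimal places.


We compute the gradient at x_0 and apply the update.
f'(x) = 32*x + 20
f'(-9.683) = 32*-9.683 + 20 = -289.856
x_1 = -9.683 - 0.1*-289.856 = 19.3026


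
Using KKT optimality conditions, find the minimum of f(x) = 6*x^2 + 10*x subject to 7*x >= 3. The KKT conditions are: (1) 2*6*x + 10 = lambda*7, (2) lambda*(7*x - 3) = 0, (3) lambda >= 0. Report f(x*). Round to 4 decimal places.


Step 1: Try lambda = 0 (constraint inactive).
x_unc = -10/(2*6) = -0.8333
Check: 7*-0.8333 = -5.8331 < 3 -- violated!
Step 2: Constraint must be active: 7*x = 3
x* = 3/7 = 0.4286 (rounded; the exact value 3/7 is used below)
lambda = (2*6*(3/7) + 10)/7 = 2.1633
Step 3: Compute optimal value.
f(x*) = 6*(3/7)^2 + 10*(3/7) = 5.3878


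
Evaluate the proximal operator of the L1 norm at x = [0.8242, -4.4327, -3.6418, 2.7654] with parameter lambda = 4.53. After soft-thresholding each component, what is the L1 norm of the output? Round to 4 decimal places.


Soft-thresholding with lambda = 4.53:
prox(0.8242) = sign(0.8242)*max(|0.8242| - 4.53, 0) = 0.0
prox(-4.4327) = sign(-4.4327)*max(|-4.4327| - 4.53, 0) = 0.0
prox(-3.6418) = sign(-3.6418)*max(|-3.6418| - 4.53, 0) = 0.0
prox(2.7654) = sign(2.7654)*max(|2.7654| - 4.53, 0) = 0.0
prox(x) = [0.0, 0.0, 0.0, 0.0]
||prox(x)||_1 = 0.0 + 0.0 + 0.0 + 0.0 = 0.0
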